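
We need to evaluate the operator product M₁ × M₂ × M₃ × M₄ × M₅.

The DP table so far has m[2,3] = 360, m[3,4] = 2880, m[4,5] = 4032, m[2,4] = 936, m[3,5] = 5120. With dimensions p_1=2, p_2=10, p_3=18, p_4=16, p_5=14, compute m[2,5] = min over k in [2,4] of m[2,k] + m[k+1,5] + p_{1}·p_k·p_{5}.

m[2,5] = min over k∈[2,4] of m[2,k]+m[k+1,5]+p_{1}·p_k·p_{5}.
k=2: 0 + 5120 + 2·10·14 = 5400; k=3: 360 + 4032 + 2·18·14 = 4896; k=4: 936 + 0 + 2·16·14 = 1384.
Minimum: 1384 at k=4.

1384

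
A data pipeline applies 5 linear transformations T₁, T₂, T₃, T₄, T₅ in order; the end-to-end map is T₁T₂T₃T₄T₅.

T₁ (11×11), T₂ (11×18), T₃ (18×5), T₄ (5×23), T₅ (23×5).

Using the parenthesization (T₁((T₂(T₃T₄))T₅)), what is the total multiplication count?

(T₃T₄): 18×5 by 5×23 → 18×23, cost 18·5·23 = 2070
(T₂(T₃T₄)): 11×18 by 18×23 → 11×23, cost 11·18·23 = 4554; cumulative 6624
((T₂(T₃T₄))T₅): 11×23 by 23×5 → 11×5, cost 11·23·5 = 1265; cumulative 7889
(T₁((T₂(T₃T₄))T₅)): 11×11 by 11×5 → 11×5, cost 11·11·5 = 605; cumulative 8494
Total: 8494 scalar multiplications.

8494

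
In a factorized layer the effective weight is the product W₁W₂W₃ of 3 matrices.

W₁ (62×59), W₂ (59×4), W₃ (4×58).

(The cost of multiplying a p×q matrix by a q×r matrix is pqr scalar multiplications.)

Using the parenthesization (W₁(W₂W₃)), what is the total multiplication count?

(W₂W₃): 59×4 by 4×58 → 59×58, cost 59·4·58 = 13688
(W₁(W₂W₃)): 62×59 by 59×58 → 62×58, cost 62·59·58 = 212164; cumulative 225852
Total: 225852 scalar multiplications.

225852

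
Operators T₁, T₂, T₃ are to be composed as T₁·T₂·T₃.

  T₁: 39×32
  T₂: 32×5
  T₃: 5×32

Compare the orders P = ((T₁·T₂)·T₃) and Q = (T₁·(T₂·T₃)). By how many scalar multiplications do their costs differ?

Order P = ((T₁·T₂)·T₃): (T₁·T₂): 39×32 by 32×5 → 39×5, cost 39·32·5 = 6240; ((T₁·T₂)·T₃): 39×5 by 5×32 → 39×32, cost 39·5·32 = 6240; cumulative 12480. Total 12480.
Order Q = (T₁·(T₂·T₃)): (T₂·T₃): 32×5 by 5×32 → 32×32, cost 32·5·32 = 5120; (T₁·(T₂·T₃)): 39×32 by 32×32 → 39×32, cost 39·32·32 = 39936; cumulative 45056. Total 45056.
Difference: |12480 − 45056| = 32576.

32576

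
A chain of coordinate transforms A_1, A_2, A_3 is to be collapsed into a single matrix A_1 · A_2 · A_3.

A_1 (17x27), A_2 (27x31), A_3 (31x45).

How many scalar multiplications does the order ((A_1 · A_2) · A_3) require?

(A_1 · A_2): 17×27 by 27×31 → 17×31, cost 17·27·31 = 14229
((A_1 · A_2) · A_3): 17×31 by 31×45 → 17×45, cost 17·31·45 = 23715; cumulative 37944
Total: 37944 scalar multiplications.

37944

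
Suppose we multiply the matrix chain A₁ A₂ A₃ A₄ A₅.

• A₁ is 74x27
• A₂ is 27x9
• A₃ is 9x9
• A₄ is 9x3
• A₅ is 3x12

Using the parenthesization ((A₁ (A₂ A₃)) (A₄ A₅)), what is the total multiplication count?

28485

(A₂ A₃): 27×9 by 9×9 → 27×9, cost 27·9·9 = 2187
(A₁ (A₂ A₃)): 74×27 by 27×9 → 74×9, cost 74·27·9 = 17982; cumulative 20169
(A₄ A₅): 9×3 by 3×12 → 9×12, cost 9·3·12 = 324
((A₁ (A₂ A₃)) (A₄ A₅)): 74×9 by 9×12 → 74×12, cost 74·9·12 = 7992; cumulative 28485
Total: 28485 scalar multiplications.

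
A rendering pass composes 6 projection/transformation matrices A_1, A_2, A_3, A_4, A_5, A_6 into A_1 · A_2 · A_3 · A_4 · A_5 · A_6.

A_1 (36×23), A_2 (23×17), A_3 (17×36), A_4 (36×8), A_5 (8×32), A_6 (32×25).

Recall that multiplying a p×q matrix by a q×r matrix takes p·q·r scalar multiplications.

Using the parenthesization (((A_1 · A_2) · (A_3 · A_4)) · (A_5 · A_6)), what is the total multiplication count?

37468

(A_1 · A_2): 36×23 by 23×17 → 36×17, cost 36·23·17 = 14076
(A_3 · A_4): 17×36 by 36×8 → 17×8, cost 17·36·8 = 4896
((A_1 · A_2) · (A_3 · A_4)): 36×17 by 17×8 → 36×8, cost 36·17·8 = 4896; cumulative 23868
(A_5 · A_6): 8×32 by 32×25 → 8×25, cost 8·32·25 = 6400
(((A_1 · A_2) · (A_3 · A_4)) · (A_5 · A_6)): 36×8 by 8×25 → 36×25, cost 36·8·25 = 7200; cumulative 37468
Total: 37468 scalar multiplications.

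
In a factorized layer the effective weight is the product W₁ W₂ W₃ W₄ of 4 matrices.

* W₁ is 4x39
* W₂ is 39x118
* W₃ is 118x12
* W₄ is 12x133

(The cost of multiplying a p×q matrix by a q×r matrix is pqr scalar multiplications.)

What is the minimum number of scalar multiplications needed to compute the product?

Adjacent pairs: W₁W₂ = 4·39·118 = 18408; W₂W₃ = 39·118·12 = 55224; W₃W₄ = 118·12·133 = 188328.
Length 3: W₁..W₃: k=1: 0+55224+4·39·12=57096; k=2: 18408+0+4·118·12=24072 → min 24072 | W₂..W₄: k=2: 0+188328+39·118·133=800394; k=3: 55224+0+39·12·133=117468 → min 117468.
Length 4: W₁..W₄: k=1: 0+117468+4·39·133=138216; k=2: 18408+188328+4·118·133=269512; k=3: 24072+0+4·12·133=30456 → min 30456.
Optimal order: (((W₁ W₂) W₃) W₄) with cost 30456.

30456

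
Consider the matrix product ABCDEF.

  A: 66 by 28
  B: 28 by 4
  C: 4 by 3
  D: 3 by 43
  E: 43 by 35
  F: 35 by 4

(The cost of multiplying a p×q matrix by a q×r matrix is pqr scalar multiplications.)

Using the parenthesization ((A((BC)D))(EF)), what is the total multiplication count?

100784

(BC): 28×4 by 4×3 → 28×3, cost 28·4·3 = 336
((BC)D): 28×3 by 3×43 → 28×43, cost 28·3·43 = 3612; cumulative 3948
(A((BC)D)): 66×28 by 28×43 → 66×43, cost 66·28·43 = 79464; cumulative 83412
(EF): 43×35 by 35×4 → 43×4, cost 43·35·4 = 6020
((A((BC)D))(EF)): 66×43 by 43×4 → 66×4, cost 66·43·4 = 11352; cumulative 100784
Total: 100784 scalar multiplications.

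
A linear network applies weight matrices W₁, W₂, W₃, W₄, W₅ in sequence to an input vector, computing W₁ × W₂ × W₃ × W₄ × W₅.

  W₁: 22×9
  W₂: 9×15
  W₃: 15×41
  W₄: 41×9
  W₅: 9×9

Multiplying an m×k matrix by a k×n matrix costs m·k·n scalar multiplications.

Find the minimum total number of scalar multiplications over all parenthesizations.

9261

Adjacent pairs: W₁W₂ = 22·9·15 = 2970; W₂W₃ = 9·15·41 = 5535; W₃W₄ = 15·41·9 = 5535; W₄W₅ = 41·9·9 = 3321.
Length 3: W₁..W₃: k=1: 0+5535+22·9·41=13653; k=2: 2970+0+22·15·41=16500 → min 13653 | W₂..W₄: k=2: 0+5535+9·15·9=6750; k=3: 5535+0+9·41·9=8856 → min 6750 | W₃..W₅: k=3: 0+3321+15·41·9=8856; k=4: 5535+0+15·9·9=6750 → min 6750.
Length 4: W₁..W₄: k=1: 0+6750+22·9·9=8532; k=2: 2970+5535+22·15·9=11475; k=3: 13653+0+22·41·9=21771 → min 8532 | W₂..W₅: k=2: 0+6750+9·15·9=7965; k=3: 5535+3321+9·41·9=12177; k=4: 6750+0+9·9·9=7479 → min 7479.
Length 5: W₁..W₅: k=1: 0+7479+22·9·9=9261; k=2: 2970+6750+22·15·9=12690; k=3: 13653+3321+22·41·9=25092; k=4: 8532+0+22·9·9=10314 → min 9261.
Optimal order: (W₁ × ((W₂ × (W₃ × W₄)) × W₅)) with cost 9261.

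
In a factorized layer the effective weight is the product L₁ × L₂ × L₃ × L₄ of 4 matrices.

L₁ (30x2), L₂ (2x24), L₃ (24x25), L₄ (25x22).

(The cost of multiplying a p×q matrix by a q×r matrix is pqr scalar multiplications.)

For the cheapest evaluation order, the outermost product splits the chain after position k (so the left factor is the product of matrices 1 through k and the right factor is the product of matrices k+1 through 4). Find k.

1

Adjacent pairs: L₁L₂ = 30·2·24 = 1440; L₂L₃ = 2·24·25 = 1200; L₃L₄ = 24·25·22 = 13200.
Length 3: L₁..L₃: k=1: 0+1200+30·2·25=2700; k=2: 1440+0+30·24·25=19440 → min 2700 | L₂..L₄: k=2: 0+13200+2·24·22=14256; k=3: 1200+0+2·25·22=2300 → min 2300.
Top-level splits: k=1: (L₁..L₁)·(L₂..L₄) → 0+2300+30·2·22 = 3620; k=2: (L₁..L₂)·(L₃..L₄) → 1440+13200+30·24·22 = 30480; k=3: (L₁..L₃)·(L₄..L₄) → 2700+0+30·25·22 = 19200.
Best split is after L₁, i.e. k = 1.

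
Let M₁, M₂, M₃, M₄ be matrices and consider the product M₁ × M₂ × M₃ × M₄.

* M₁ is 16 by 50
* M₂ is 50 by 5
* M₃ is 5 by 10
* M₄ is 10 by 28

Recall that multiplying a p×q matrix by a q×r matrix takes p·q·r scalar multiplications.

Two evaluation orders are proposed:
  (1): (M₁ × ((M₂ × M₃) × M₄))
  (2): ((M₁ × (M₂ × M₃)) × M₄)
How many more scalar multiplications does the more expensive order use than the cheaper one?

23920

Order (1) = (M₁ × ((M₂ × M₃) × M₄)): (M₂ × M₃): 50×5 by 5×10 → 50×10, cost 50·5·10 = 2500; ((M₂ × M₃) × M₄): 50×10 by 10×28 → 50×28, cost 50·10·28 = 14000; cumulative 16500; (M₁ × ((M₂ × M₃) × M₄)): 16×50 by 50×28 → 16×28, cost 16·50·28 = 22400; cumulative 38900. Total 38900.
Order (2) = ((M₁ × (M₂ × M₃)) × M₄): (M₂ × M₃): 50×5 by 5×10 → 50×10, cost 50·5·10 = 2500; (M₁ × (M₂ × M₃)): 16×50 by 50×10 → 16×10, cost 16·50·10 = 8000; cumulative 10500; ((M₁ × (M₂ × M₃)) × M₄): 16×10 by 10×28 → 16×28, cost 16·10·28 = 4480; cumulative 14980. Total 14980.
Difference: |38900 − 14980| = 23920.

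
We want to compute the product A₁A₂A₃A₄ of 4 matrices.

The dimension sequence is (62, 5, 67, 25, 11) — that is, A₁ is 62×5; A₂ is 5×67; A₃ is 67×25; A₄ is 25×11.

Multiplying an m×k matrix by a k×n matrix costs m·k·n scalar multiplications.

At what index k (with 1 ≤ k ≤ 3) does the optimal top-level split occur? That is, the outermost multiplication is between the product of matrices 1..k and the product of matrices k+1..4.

Adjacent pairs: A₁A₂ = 62·5·67 = 20770; A₂A₃ = 5·67·25 = 8375; A₃A₄ = 67·25·11 = 18425.
Length 3: A₁..A₃: k=1: 0+8375+62·5·25=16125; k=2: 20770+0+62·67·25=124620 → min 16125 | A₂..A₄: k=2: 0+18425+5·67·11=22110; k=3: 8375+0+5·25·11=9750 → min 9750.
Top-level splits: k=1: (A₁..A₁)·(A₂..A₄) → 0+9750+62·5·11 = 13160; k=2: (A₁..A₂)·(A₃..A₄) → 20770+18425+62·67·11 = 84889; k=3: (A₁..A₃)·(A₄..A₄) → 16125+0+62·25·11 = 33175.
Best split is after A₁, i.e. k = 1.

1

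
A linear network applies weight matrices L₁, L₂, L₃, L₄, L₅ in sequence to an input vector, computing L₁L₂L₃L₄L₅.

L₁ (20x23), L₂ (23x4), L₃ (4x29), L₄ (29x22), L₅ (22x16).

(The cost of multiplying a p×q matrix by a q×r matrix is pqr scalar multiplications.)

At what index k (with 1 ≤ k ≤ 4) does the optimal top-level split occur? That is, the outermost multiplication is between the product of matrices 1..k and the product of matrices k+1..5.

Adjacent pairs: L₁L₂ = 20·23·4 = 1840; L₂L₃ = 23·4·29 = 2668; L₃L₄ = 4·29·22 = 2552; L₄L₅ = 29·22·16 = 10208.
Length 3: L₁..L₃: k=1: 0+2668+20·23·29=16008; k=2: 1840+0+20·4·29=4160 → min 4160 | L₂..L₄: k=2: 0+2552+23·4·22=4576; k=3: 2668+0+23·29·22=17342 → min 4576 | L₃..L₅: k=3: 0+10208+4·29·16=12064; k=4: 2552+0+4·22·16=3960 → min 3960.
Length 4: L₁..L₄: k=1: 0+4576+20·23·22=14696; k=2: 1840+2552+20·4·22=6152; k=3: 4160+0+20·29·22=16920 → min 6152 | L₂..L₅: k=2: 0+3960+23·4·16=5432; k=3: 2668+10208+23·29·16=23548; k=4: 4576+0+23·22·16=12672 → min 5432.
Top-level splits: k=1: (L₁..L₁)·(L₂..L₅) → 0+5432+20·23·16 = 12792; k=2: (L₁..L₂)·(L₃..L₅) → 1840+3960+20·4·16 = 7080; k=3: (L₁..L₃)·(L₄..L₅) → 4160+10208+20·29·16 = 23648; k=4: (L₁..L₄)·(L₅..L₅) → 6152+0+20·22·16 = 13192.
Best split is after L₂, i.e. k = 2.

2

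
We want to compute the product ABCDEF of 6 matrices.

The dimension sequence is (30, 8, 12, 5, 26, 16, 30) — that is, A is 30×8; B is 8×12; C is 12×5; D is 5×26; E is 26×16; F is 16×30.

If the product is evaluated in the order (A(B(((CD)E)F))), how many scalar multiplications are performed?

(CD): 12×5 by 5×26 → 12×26, cost 12·5·26 = 1560
((CD)E): 12×26 by 26×16 → 12×16, cost 12·26·16 = 4992; cumulative 6552
(((CD)E)F): 12×16 by 16×30 → 12×30, cost 12·16·30 = 5760; cumulative 12312
(B(((CD)E)F)): 8×12 by 12×30 → 8×30, cost 8·12·30 = 2880; cumulative 15192
(A(B(((CD)E)F))): 30×8 by 8×30 → 30×30, cost 30·8·30 = 7200; cumulative 22392
Total: 22392 scalar multiplications.

22392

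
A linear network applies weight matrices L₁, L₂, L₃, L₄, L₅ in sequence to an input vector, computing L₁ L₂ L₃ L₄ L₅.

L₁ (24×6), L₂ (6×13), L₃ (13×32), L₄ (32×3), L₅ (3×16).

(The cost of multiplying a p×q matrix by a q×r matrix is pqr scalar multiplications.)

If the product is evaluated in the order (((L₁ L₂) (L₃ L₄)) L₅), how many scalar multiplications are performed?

5208

(L₁ L₂): 24×6 by 6×13 → 24×13, cost 24·6·13 = 1872
(L₃ L₄): 13×32 by 32×3 → 13×3, cost 13·32·3 = 1248
((L₁ L₂) (L₃ L₄)): 24×13 by 13×3 → 24×3, cost 24·13·3 = 936; cumulative 4056
(((L₁ L₂) (L₃ L₄)) L₅): 24×3 by 3×16 → 24×16, cost 24·3·16 = 1152; cumulative 5208
Total: 5208 scalar multiplications.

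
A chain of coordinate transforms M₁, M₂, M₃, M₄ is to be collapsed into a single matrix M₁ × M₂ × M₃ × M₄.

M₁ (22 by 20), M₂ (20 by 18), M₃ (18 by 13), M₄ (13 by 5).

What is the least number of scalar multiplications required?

5170

Adjacent pairs: M₁M₂ = 22·20·18 = 7920; M₂M₃ = 20·18·13 = 4680; M₃M₄ = 18·13·5 = 1170.
Length 3: M₁..M₃: k=1: 0+4680+22·20·13=10400; k=2: 7920+0+22·18·13=13068 → min 10400 | M₂..M₄: k=2: 0+1170+20·18·5=2970; k=3: 4680+0+20·13·5=5980 → min 2970.
Length 4: M₁..M₄: k=1: 0+2970+22·20·5=5170; k=2: 7920+1170+22·18·5=11070; k=3: 10400+0+22·13·5=11830 → min 5170.
Optimal order: (M₁ × (M₂ × (M₃ × M₄))) with cost 5170.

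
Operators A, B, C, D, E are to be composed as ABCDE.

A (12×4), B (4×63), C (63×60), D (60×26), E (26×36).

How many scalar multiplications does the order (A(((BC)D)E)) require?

(BC): 4×63 by 63×60 → 4×60, cost 4·63·60 = 15120
((BC)D): 4×60 by 60×26 → 4×26, cost 4·60·26 = 6240; cumulative 21360
(((BC)D)E): 4×26 by 26×36 → 4×36, cost 4·26·36 = 3744; cumulative 25104
(A(((BC)D)E)): 12×4 by 4×36 → 12×36, cost 12·4·36 = 1728; cumulative 26832
Total: 26832 scalar multiplications.

26832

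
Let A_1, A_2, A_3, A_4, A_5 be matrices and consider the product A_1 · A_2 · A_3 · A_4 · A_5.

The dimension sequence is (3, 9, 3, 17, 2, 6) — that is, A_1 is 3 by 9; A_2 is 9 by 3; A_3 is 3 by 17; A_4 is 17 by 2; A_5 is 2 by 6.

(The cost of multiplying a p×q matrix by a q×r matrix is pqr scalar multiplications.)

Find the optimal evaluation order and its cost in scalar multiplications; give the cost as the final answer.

Adjacent pairs: A_1A_2 = 3·9·3 = 81; A_2A_3 = 9·3·17 = 459; A_3A_4 = 3·17·2 = 102; A_4A_5 = 17·2·6 = 204.
Length 3: A_1..A_3: k=1: 0+459+3·9·17=918; k=2: 81+0+3·3·17=234 → min 234 | A_2..A_4: k=2: 0+102+9·3·2=156; k=3: 459+0+9·17·2=765 → min 156 | A_3..A_5: k=3: 0+204+3·17·6=510; k=4: 102+0+3·2·6=138 → min 138.
Length 4: A_1..A_4: k=1: 0+156+3·9·2=210; k=2: 81+102+3·3·2=201; k=3: 234+0+3·17·2=336 → min 201 | A_2..A_5: k=2: 0+138+9·3·6=300; k=3: 459+204+9·17·6=1581; k=4: 156+0+9·2·6=264 → min 264.
Length 5: A_1..A_5: k=1: 0+264+3·9·6=426; k=2: 81+138+3·3·6=273; k=3: 234+204+3·17·6=744; k=4: 201+0+3·2·6=237 → min 237.
Optimal parenthesization: (((A_1 · A_2) · (A_3 · A_4)) · A_5) with cost 237.

237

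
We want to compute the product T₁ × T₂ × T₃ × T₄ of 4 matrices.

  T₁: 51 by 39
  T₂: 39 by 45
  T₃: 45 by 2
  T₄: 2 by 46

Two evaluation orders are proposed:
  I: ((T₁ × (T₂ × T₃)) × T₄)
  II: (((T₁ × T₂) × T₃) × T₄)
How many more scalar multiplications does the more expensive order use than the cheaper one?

Order I = ((T₁ × (T₂ × T₃)) × T₄): (T₂ × T₃): 39×45 by 45×2 → 39×2, cost 39·45·2 = 3510; (T₁ × (T₂ × T₃)): 51×39 by 39×2 → 51×2, cost 51·39·2 = 3978; cumulative 7488; ((T₁ × (T₂ × T₃)) × T₄): 51×2 by 2×46 → 51×46, cost 51·2·46 = 4692; cumulative 12180. Total 12180.
Order II = (((T₁ × T₂) × T₃) × T₄): (T₁ × T₂): 51×39 by 39×45 → 51×45, cost 51·39·45 = 89505; ((T₁ × T₂) × T₃): 51×45 by 45×2 → 51×2, cost 51·45·2 = 4590; cumulative 94095; (((T₁ × T₂) × T₃) × T₄): 51×2 by 2×46 → 51×46, cost 51·2·46 = 4692; cumulative 98787. Total 98787.
Difference: |12180 − 98787| = 86607.

86607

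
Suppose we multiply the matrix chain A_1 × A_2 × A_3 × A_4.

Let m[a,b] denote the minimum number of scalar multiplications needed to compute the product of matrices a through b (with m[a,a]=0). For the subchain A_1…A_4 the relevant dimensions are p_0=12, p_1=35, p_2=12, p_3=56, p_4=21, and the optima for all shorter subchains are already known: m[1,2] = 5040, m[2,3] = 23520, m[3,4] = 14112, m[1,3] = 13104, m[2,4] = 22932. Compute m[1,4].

22176

m[1,4] = min over k∈[1,3] of m[1,k]+m[k+1,4]+p_{0}·p_k·p_{4}.
k=1: 0 + 22932 + 12·35·21 = 31752; k=2: 5040 + 14112 + 12·12·21 = 22176; k=3: 13104 + 0 + 12·56·21 = 27216.
Minimum: 22176 at k=2.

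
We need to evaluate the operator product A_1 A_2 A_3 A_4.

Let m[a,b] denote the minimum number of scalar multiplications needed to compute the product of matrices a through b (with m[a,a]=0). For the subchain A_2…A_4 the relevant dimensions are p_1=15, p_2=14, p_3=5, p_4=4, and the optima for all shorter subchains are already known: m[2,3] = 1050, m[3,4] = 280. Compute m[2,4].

1120

m[2,4] = min over k∈[2,3] of m[2,k]+m[k+1,4]+p_{1}·p_k·p_{4}.
k=2: 0 + 280 + 15·14·4 = 1120; k=3: 1050 + 0 + 15·5·4 = 1350.
Minimum: 1120 at k=2.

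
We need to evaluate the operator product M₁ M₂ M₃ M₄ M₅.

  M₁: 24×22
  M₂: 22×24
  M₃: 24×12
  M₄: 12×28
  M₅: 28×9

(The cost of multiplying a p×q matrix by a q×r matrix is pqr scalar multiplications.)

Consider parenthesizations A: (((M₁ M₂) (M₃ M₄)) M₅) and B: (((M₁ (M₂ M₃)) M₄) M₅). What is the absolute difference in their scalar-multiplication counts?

16128

Order A = (((M₁ M₂) (M₃ M₄)) M₅): (M₁ M₂): 24×22 by 22×24 → 24×24, cost 24·22·24 = 12672; (M₃ M₄): 24×12 by 12×28 → 24×28, cost 24·12·28 = 8064; ((M₁ M₂) (M₃ M₄)): 24×24 by 24×28 → 24×28, cost 24·24·28 = 16128; cumulative 36864; (((M₁ M₂) (M₃ M₄)) M₅): 24×28 by 28×9 → 24×9, cost 24·28·9 = 6048; cumulative 42912. Total 42912.
Order B = (((M₁ (M₂ M₃)) M₄) M₅): (M₂ M₃): 22×24 by 24×12 → 22×12, cost 22·24·12 = 6336; (M₁ (M₂ M₃)): 24×22 by 22×12 → 24×12, cost 24·22·12 = 6336; cumulative 12672; ((M₁ (M₂ M₃)) M₄): 24×12 by 12×28 → 24×28, cost 24·12·28 = 8064; cumulative 20736; (((M₁ (M₂ M₃)) M₄) M₅): 24×28 by 28×9 → 24×9, cost 24·28·9 = 6048; cumulative 26784. Total 26784.
Difference: |42912 − 26784| = 16128.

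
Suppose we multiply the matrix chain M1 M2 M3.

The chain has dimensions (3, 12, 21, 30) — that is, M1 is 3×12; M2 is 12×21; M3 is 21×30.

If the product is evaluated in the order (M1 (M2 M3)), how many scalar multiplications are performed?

8640

(M2 M3): 12×21 by 21×30 → 12×30, cost 12·21·30 = 7560
(M1 (M2 M3)): 3×12 by 12×30 → 3×30, cost 3·12·30 = 1080; cumulative 8640
Total: 8640 scalar multiplications.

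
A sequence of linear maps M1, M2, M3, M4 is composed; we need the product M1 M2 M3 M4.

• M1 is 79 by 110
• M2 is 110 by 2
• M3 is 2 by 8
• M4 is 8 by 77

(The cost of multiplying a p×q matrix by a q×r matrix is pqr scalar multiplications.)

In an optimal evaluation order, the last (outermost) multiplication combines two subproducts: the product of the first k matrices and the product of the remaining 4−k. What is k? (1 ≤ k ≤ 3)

Adjacent pairs: M1M2 = 79·110·2 = 17380; M2M3 = 110·2·8 = 1760; M3M4 = 2·8·77 = 1232.
Length 3: M1..M3: k=1: 0+1760+79·110·8=71280; k=2: 17380+0+79·2·8=18644 → min 18644 | M2..M4: k=2: 0+1232+110·2·77=18172; k=3: 1760+0+110·8·77=69520 → min 18172.
Top-level splits: k=1: (M1..M1)·(M2..M4) → 0+18172+79·110·77 = 687302; k=2: (M1..M2)·(M3..M4) → 17380+1232+79·2·77 = 30778; k=3: (M1..M3)·(M4..M4) → 18644+0+79·8·77 = 67308.
Best split is after M2, i.e. k = 2.

2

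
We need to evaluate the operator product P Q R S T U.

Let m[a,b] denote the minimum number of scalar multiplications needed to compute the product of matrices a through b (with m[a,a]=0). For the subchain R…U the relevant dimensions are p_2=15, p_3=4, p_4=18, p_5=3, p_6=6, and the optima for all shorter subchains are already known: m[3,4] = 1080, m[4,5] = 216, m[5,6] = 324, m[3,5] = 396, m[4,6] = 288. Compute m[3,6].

m[3,6] = min over k∈[3,5] of m[3,k]+m[k+1,6]+p_{2}·p_k·p_{6}.
k=3: 0 + 288 + 15·4·6 = 648; k=4: 1080 + 324 + 15·18·6 = 3024; k=5: 396 + 0 + 15·3·6 = 666.
Minimum: 648 at k=3.

648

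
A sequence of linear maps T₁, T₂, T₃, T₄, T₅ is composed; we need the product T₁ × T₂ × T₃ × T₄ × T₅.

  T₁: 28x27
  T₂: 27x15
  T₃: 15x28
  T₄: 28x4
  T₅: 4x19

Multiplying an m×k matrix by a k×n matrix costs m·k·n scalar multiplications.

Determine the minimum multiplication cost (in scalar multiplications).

Adjacent pairs: T₁T₂ = 28·27·15 = 11340; T₂T₃ = 27·15·28 = 11340; T₃T₄ = 15·28·4 = 1680; T₄T₅ = 28·4·19 = 2128.
Length 3: T₁..T₃: k=1: 0+11340+28·27·28=32508; k=2: 11340+0+28·15·28=23100 → min 23100 | T₂..T₄: k=2: 0+1680+27·15·4=3300; k=3: 11340+0+27·28·4=14364 → min 3300 | T₃..T₅: k=3: 0+2128+15·28·19=10108; k=4: 1680+0+15·4·19=2820 → min 2820.
Length 4: T₁..T₄: k=1: 0+3300+28·27·4=6324; k=2: 11340+1680+28·15·4=14700; k=3: 23100+0+28·28·4=26236 → min 6324 | T₂..T₅: k=2: 0+2820+27·15·19=10515; k=3: 11340+2128+27·28·19=27832; k=4: 3300+0+27·4·19=5352 → min 5352.
Length 5: T₁..T₅: k=1: 0+5352+28·27·19=19716; k=2: 11340+2820+28·15·19=22140; k=3: 23100+2128+28·28·19=40124; k=4: 6324+0+28·4·19=8452 → min 8452.
Optimal order: ((T₁ × (T₂ × (T₃ × T₄))) × T₅) with cost 8452.

8452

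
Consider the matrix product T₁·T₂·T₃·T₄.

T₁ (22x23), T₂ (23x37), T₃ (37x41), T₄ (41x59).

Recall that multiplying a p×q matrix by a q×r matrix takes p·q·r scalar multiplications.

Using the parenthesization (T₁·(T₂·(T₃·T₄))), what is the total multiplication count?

(T₃·T₄): 37×41 by 41×59 → 37×59, cost 37·41·59 = 89503
(T₂·(T₃·T₄)): 23×37 by 37×59 → 23×59, cost 23·37·59 = 50209; cumulative 139712
(T₁·(T₂·(T₃·T₄))): 22×23 by 23×59 → 22×59, cost 22·23·59 = 29854; cumulative 169566
Total: 169566 scalar multiplications.

169566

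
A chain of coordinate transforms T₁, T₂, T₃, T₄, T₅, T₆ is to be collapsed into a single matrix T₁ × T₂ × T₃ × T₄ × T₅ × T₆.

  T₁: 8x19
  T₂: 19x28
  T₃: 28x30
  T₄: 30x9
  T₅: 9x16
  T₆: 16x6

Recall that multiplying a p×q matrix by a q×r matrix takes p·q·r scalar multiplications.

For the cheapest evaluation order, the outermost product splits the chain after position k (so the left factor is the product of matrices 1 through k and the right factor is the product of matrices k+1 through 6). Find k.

Adjacent pairs: T₁T₂ = 8·19·28 = 4256; T₂T₃ = 19·28·30 = 15960; T₃T₄ = 28·30·9 = 7560; T₄T₅ = 30·9·16 = 4320; T₅T₆ = 9·16·6 = 864.
Length 3: T₁..T₃: k=1: 0+15960+8·19·30=20520; k=2: 4256+0+8·28·30=10976 → min 10976 | T₂..T₄: k=2: 0+7560+19·28·9=12348; k=3: 15960+0+19·30·9=21090 → min 12348 | T₃..T₅: k=3: 0+4320+28·30·16=17760; k=4: 7560+0+28·9·16=11592 → min 11592 | T₄..T₆: k=4: 0+864+30·9·6=2484; k=5: 4320+0+30·16·6=7200 → min 2484.
Length 4: T₁..T₄: k=1: 0+12348+8·19·9=13716; k=2: 4256+7560+8·28·9=13832; k=3: 10976+0+8·30·9=13136 → min 13136 | T₂..T₅: k=2: 0+11592+19·28·16=20104; k=3: 15960+4320+19·30·16=29400; k=4: 12348+0+19·9·16=15084 → min 15084 | T₃..T₆: k=3: 0+2484+28·30·6=7524; k=4: 7560+864+28·9·6=9936; k=5: 11592+0+28·16·6=14280 → min 7524.
Length 5: T₁..T₅: k=1: 0+15084+8·19·16=17516; k=2: 4256+11592+8·28·16=19432; k=3: 10976+4320+8·30·16=19136; k=4: 13136+0+8·9·16=14288 → min 14288 | T₂..T₆: k=2: 0+7524+19·28·6=10716; k=3: 15960+2484+19·30·6=21864; k=4: 12348+864+19·9·6=14238; k=5: 15084+0+19·16·6=16908 → min 10716.
Top-level splits: k=1: (T₁..T₁)·(T₂..T₆) → 0+10716+8·19·6 = 11628; k=2: (T₁..T₂)·(T₃..T₆) → 4256+7524+8·28·6 = 13124; k=3: (T₁..T₃)·(T₄..T₆) → 10976+2484+8·30·6 = 14900; k=4: (T₁..T₄)·(T₅..T₆) → 13136+864+8·9·6 = 14432; k=5: (T₁..T₅)·(T₆..T₆) → 14288+0+8·16·6 = 15056.
Best split is after T₁, i.e. k = 1.

1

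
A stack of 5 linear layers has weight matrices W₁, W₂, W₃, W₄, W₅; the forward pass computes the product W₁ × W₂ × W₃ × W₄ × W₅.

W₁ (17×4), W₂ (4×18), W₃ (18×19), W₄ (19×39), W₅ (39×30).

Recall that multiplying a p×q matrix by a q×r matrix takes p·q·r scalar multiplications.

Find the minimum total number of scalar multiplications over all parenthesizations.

11052

Adjacent pairs: W₁W₂ = 17·4·18 = 1224; W₂W₃ = 4·18·19 = 1368; W₃W₄ = 18·19·39 = 13338; W₄W₅ = 19·39·30 = 22230.
Length 3: W₁..W₃: k=1: 0+1368+17·4·19=2660; k=2: 1224+0+17·18·19=7038 → min 2660 | W₂..W₄: k=2: 0+13338+4·18·39=16146; k=3: 1368+0+4·19·39=4332 → min 4332 | W₃..W₅: k=3: 0+22230+18·19·30=32490; k=4: 13338+0+18·39·30=34398 → min 32490.
Length 4: W₁..W₄: k=1: 0+4332+17·4·39=6984; k=2: 1224+13338+17·18·39=26496; k=3: 2660+0+17·19·39=15257 → min 6984 | W₂..W₅: k=2: 0+32490+4·18·30=34650; k=3: 1368+22230+4·19·30=25878; k=4: 4332+0+4·39·30=9012 → min 9012.
Length 5: W₁..W₅: k=1: 0+9012+17·4·30=11052; k=2: 1224+32490+17·18·30=42894; k=3: 2660+22230+17·19·30=34580; k=4: 6984+0+17·39·30=26874 → min 11052.
Optimal order: (W₁ × (((W₂ × W₃) × W₄) × W₅)) with cost 11052.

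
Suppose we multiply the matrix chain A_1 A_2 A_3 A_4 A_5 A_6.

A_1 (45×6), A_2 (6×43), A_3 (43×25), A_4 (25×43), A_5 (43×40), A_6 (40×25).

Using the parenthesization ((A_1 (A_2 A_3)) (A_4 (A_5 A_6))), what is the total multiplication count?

111200

(A_2 A_3): 6×43 by 43×25 → 6×25, cost 6·43·25 = 6450
(A_1 (A_2 A_3)): 45×6 by 6×25 → 45×25, cost 45·6·25 = 6750; cumulative 13200
(A_5 A_6): 43×40 by 40×25 → 43×25, cost 43·40·25 = 43000
(A_4 (A_5 A_6)): 25×43 by 43×25 → 25×25, cost 25·43·25 = 26875; cumulative 69875
((A_1 (A_2 A_3)) (A_4 (A_5 A_6))): 45×25 by 25×25 → 45×25, cost 45·25·25 = 28125; cumulative 111200
Total: 111200 scalar multiplications.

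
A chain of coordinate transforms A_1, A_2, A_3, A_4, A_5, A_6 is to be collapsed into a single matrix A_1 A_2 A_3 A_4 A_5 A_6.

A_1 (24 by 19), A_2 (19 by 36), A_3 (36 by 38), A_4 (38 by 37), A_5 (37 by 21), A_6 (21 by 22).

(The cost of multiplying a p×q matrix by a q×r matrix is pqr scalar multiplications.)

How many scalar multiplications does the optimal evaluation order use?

86279

Adjacent pairs: A_1A_2 = 24·19·36 = 16416; A_2A_3 = 19·36·38 = 25992; A_3A_4 = 36·38·37 = 50616; A_4A_5 = 38·37·21 = 29526; A_5A_6 = 37·21·22 = 17094.
Length 3: A_1..A_3: k=1: 0+25992+24·19·38=43320; k=2: 16416+0+24·36·38=49248 → min 43320 | A_2..A_4: k=2: 0+50616+19·36·37=75924; k=3: 25992+0+19·38·37=52706 → min 52706 | A_3..A_5: k=3: 0+29526+36·38·21=58254; k=4: 50616+0+36·37·21=78588 → min 58254 | A_4..A_6: k=4: 0+17094+38·37·22=48026; k=5: 29526+0+38·21·22=47082 → min 47082.
Length 4: A_1..A_4: k=1: 0+52706+24·19·37=69578; k=2: 16416+50616+24·36·37=99000; k=3: 43320+0+24·38·37=77064 → min 69578 | A_2..A_5: k=2: 0+58254+19·36·21=72618; k=3: 25992+29526+19·38·21=70680; k=4: 52706+0+19·37·21=67469 → min 67469 | A_3..A_6: k=3: 0+47082+36·38·22=77178; k=4: 50616+17094+36·37·22=97014; k=5: 58254+0+36·21·22=74886 → min 74886.
Length 5: A_1..A_5: k=1: 0+67469+24·19·21=77045; k=2: 16416+58254+24·36·21=92814; k=3: 43320+29526+24·38·21=91998; k=4: 69578+0+24·37·21=88226 → min 77045 | A_2..A_6: k=2: 0+74886+19·36·22=89934; k=3: 25992+47082+19·38·22=88958; k=4: 52706+17094+19·37·22=85266; k=5: 67469+0+19·21·22=76247 → min 76247.
Length 6: A_1..A_6: k=1: 0+76247+24·19·22=86279; k=2: 16416+74886+24·36·22=110310; k=3: 43320+47082+24·38·22=110466; k=4: 69578+17094+24·37·22=106208; k=5: 77045+0+24·21·22=88133 → min 86279.
Optimal order: (A_1 ((((A_2 A_3) A_4) A_5) A_6)) with cost 86279.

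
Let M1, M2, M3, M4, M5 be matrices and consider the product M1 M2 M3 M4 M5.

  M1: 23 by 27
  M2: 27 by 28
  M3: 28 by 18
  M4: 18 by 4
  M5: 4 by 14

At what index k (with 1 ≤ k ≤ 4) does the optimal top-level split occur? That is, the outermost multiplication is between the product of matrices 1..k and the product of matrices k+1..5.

Adjacent pairs: M1M2 = 23·27·28 = 17388; M2M3 = 27·28·18 = 13608; M3M4 = 28·18·4 = 2016; M4M5 = 18·4·14 = 1008.
Length 3: M1..M3: k=1: 0+13608+23·27·18=24786; k=2: 17388+0+23·28·18=28980 → min 24786 | M2..M4: k=2: 0+2016+27·28·4=5040; k=3: 13608+0+27·18·4=15552 → min 5040 | M3..M5: k=3: 0+1008+28·18·14=8064; k=4: 2016+0+28·4·14=3584 → min 3584.
Length 4: M1..M4: k=1: 0+5040+23·27·4=7524; k=2: 17388+2016+23·28·4=21980; k=3: 24786+0+23·18·4=26442 → min 7524 | M2..M5: k=2: 0+3584+27·28·14=14168; k=3: 13608+1008+27·18·14=21420; k=4: 5040+0+27·4·14=6552 → min 6552.
Top-level splits: k=1: (M1..M1)·(M2..M5) → 0+6552+23·27·14 = 15246; k=2: (M1..M2)·(M3..M5) → 17388+3584+23·28·14 = 29988; k=3: (M1..M3)·(M4..M5) → 24786+1008+23·18·14 = 31590; k=4: (M1..M4)·(M5..M5) → 7524+0+23·4·14 = 8812.
Best split is after M4, i.e. k = 4.

4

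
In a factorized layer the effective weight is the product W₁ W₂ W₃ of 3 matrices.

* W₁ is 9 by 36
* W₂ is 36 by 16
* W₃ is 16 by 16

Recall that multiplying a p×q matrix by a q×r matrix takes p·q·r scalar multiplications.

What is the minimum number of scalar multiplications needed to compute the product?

Order (W₁ (W₂ W₃)): (W₂ W₃): 36×16 by 16×16 → 36×16, cost 36·16·16 = 9216; (W₁ (W₂ W₃)): 9×36 by 36×16 → 9×16, cost 9·36·16 = 5184; cumulative 14400. Total 14400.
Order ((W₁ W₂) W₃): (W₁ W₂): 9×36 by 36×16 → 9×16, cost 9·36·16 = 5184; ((W₁ W₂) W₃): 9×16 by 16×16 → 9×16, cost 9·16·16 = 2304; cumulative 7488. Total 7488.
Minimum: 7488.

7488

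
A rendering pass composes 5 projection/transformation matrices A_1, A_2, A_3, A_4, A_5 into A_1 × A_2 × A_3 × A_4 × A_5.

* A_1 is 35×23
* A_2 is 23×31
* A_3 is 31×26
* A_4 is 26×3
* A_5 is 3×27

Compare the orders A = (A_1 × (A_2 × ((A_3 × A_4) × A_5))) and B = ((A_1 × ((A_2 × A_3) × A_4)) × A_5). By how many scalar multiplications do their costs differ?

Order A = (A_1 × (A_2 × ((A_3 × A_4) × A_5))): (A_3 × A_4): 31×26 by 26×3 → 31×3, cost 31·26·3 = 2418; ((A_3 × A_4) × A_5): 31×3 by 3×27 → 31×27, cost 31·3·27 = 2511; cumulative 4929; (A_2 × ((A_3 × A_4) × A_5)): 23×31 by 31×27 → 23×27, cost 23·31·27 = 19251; cumulative 24180; (A_1 × (A_2 × ((A_3 × A_4) × A_5))): 35×23 by 23×27 → 35×27, cost 35·23·27 = 21735; cumulative 45915. Total 45915.
Order B = ((A_1 × ((A_2 × A_3) × A_4)) × A_5): (A_2 × A_3): 23×31 by 31×26 → 23×26, cost 23·31·26 = 18538; ((A_2 × A_3) × A_4): 23×26 by 26×3 → 23×3, cost 23·26·3 = 1794; cumulative 20332; (A_1 × ((A_2 × A_3) × A_4)): 35×23 by 23×3 → 35×3, cost 35·23·3 = 2415; cumulative 22747; ((A_1 × ((A_2 × A_3) × A_4)) × A_5): 35×3 by 3×27 → 35×27, cost 35·3·27 = 2835; cumulative 25582. Total 25582.
Difference: |45915 − 25582| = 20333.

20333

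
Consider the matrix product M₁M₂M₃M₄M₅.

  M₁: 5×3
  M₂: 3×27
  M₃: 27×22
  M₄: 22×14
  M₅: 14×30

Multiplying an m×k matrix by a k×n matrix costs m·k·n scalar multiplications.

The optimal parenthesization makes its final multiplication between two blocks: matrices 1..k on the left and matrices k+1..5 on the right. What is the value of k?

1

Adjacent pairs: M₁M₂ = 5·3·27 = 405; M₂M₃ = 3·27·22 = 1782; M₃M₄ = 27·22·14 = 8316; M₄M₅ = 22·14·30 = 9240.
Length 3: M₁..M₃: k=1: 0+1782+5·3·22=2112; k=2: 405+0+5·27·22=3375 → min 2112 | M₂..M₄: k=2: 0+8316+3·27·14=9450; k=3: 1782+0+3·22·14=2706 → min 2706 | M₃..M₅: k=3: 0+9240+27·22·30=27060; k=4: 8316+0+27·14·30=19656 → min 19656.
Length 4: M₁..M₄: k=1: 0+2706+5·3·14=2916; k=2: 405+8316+5·27·14=10611; k=3: 2112+0+5·22·14=3652 → min 2916 | M₂..M₅: k=2: 0+19656+3·27·30=22086; k=3: 1782+9240+3·22·30=13002; k=4: 2706+0+3·14·30=3966 → min 3966.
Top-level splits: k=1: (M₁..M₁)·(M₂..M₅) → 0+3966+5·3·30 = 4416; k=2: (M₁..M₂)·(M₃..M₅) → 405+19656+5·27·30 = 24111; k=3: (M₁..M₃)·(M₄..M₅) → 2112+9240+5·22·30 = 14652; k=4: (M₁..M₄)·(M₅..M₅) → 2916+0+5·14·30 = 5016.
Best split is after M₁, i.e. k = 1.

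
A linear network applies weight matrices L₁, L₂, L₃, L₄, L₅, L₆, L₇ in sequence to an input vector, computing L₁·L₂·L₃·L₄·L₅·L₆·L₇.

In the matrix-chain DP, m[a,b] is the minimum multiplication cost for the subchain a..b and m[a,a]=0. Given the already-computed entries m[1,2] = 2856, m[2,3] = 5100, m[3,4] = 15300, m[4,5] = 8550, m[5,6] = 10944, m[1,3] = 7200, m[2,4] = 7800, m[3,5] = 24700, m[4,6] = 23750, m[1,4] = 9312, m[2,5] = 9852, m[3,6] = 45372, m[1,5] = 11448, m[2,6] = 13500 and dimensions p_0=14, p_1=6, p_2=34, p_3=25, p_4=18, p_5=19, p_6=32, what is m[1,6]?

m[1,6] = min over k∈[1,5] of m[1,k]+m[k+1,6]+p_{0}·p_k·p_{6}.
k=1: 0 + 13500 + 14·6·32 = 16188; k=2: 2856 + 45372 + 14·34·32 = 63460; k=3: 7200 + 23750 + 14·25·32 = 42150; k=4: 9312 + 10944 + 14·18·32 = 28320; k=5: 11448 + 0 + 14·19·32 = 19960.
Minimum: 16188 at k=1.

16188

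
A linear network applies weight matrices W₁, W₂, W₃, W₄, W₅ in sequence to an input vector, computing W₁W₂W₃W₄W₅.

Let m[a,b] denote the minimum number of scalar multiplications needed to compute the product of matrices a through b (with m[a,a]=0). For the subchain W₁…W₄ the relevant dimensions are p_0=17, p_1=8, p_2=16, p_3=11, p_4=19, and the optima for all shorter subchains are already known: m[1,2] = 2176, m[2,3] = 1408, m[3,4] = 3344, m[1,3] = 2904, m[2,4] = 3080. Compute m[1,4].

5664

m[1,4] = min over k∈[1,3] of m[1,k]+m[k+1,4]+p_{0}·p_k·p_{4}.
k=1: 0 + 3080 + 17·8·19 = 5664; k=2: 2176 + 3344 + 17·16·19 = 10688; k=3: 2904 + 0 + 17·11·19 = 6457.
Minimum: 5664 at k=1.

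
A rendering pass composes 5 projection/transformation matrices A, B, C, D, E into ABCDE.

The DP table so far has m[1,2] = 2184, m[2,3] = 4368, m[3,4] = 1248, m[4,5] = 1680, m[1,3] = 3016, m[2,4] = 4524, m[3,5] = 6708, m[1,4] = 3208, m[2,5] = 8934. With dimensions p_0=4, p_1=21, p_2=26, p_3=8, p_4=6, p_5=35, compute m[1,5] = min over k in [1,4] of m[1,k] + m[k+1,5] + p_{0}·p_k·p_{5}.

m[1,5] = min over k∈[1,4] of m[1,k]+m[k+1,5]+p_{0}·p_k·p_{5}.
k=1: 0 + 8934 + 4·21·35 = 11874; k=2: 2184 + 6708 + 4·26·35 = 12532; k=3: 3016 + 1680 + 4·8·35 = 5816; k=4: 3208 + 0 + 4·6·35 = 4048.
Minimum: 4048 at k=4.

4048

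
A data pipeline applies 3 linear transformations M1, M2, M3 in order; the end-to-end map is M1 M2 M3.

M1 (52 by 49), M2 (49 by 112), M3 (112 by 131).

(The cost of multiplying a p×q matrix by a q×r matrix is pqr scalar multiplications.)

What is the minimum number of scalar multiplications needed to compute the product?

Order (M1 (M2 M3)): (M2 M3): 49×112 by 112×131 → 49×131, cost 49·112·131 = 718928; (M1 (M2 M3)): 52×49 by 49×131 → 52×131, cost 52·49·131 = 333788; cumulative 1052716. Total 1052716.
Order ((M1 M2) M3): (M1 M2): 52×49 by 49×112 → 52×112, cost 52·49·112 = 285376; ((M1 M2) M3): 52×112 by 112×131 → 52×131, cost 52·112·131 = 762944; cumulative 1048320. Total 1048320.
Minimum: 1048320.

1048320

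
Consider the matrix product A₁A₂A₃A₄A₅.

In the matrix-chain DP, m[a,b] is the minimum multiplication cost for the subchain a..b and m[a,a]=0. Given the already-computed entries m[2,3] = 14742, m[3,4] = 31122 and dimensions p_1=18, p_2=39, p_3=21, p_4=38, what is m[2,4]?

29106

m[2,4] = min over k∈[2,3] of m[2,k]+m[k+1,4]+p_{1}·p_k·p_{4}.
k=2: 0 + 31122 + 18·39·38 = 57798; k=3: 14742 + 0 + 18·21·38 = 29106.
Minimum: 29106 at k=3.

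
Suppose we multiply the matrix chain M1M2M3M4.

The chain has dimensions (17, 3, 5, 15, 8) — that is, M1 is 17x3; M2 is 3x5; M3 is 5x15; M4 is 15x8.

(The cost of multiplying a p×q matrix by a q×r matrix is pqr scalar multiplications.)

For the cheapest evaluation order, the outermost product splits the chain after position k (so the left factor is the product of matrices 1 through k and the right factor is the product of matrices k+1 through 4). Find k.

Adjacent pairs: M1M2 = 17·3·5 = 255; M2M3 = 3·5·15 = 225; M3M4 = 5·15·8 = 600.
Length 3: M1..M3: k=1: 0+225+17·3·15=990; k=2: 255+0+17·5·15=1530 → min 990 | M2..M4: k=2: 0+600+3·5·8=720; k=3: 225+0+3·15·8=585 → min 585.
Top-level splits: k=1: (M1..M1)·(M2..M4) → 0+585+17·3·8 = 993; k=2: (M1..M2)·(M3..M4) → 255+600+17·5·8 = 1535; k=3: (M1..M3)·(M4..M4) → 990+0+17·15·8 = 3030.
Best split is after M1, i.e. k = 1.

1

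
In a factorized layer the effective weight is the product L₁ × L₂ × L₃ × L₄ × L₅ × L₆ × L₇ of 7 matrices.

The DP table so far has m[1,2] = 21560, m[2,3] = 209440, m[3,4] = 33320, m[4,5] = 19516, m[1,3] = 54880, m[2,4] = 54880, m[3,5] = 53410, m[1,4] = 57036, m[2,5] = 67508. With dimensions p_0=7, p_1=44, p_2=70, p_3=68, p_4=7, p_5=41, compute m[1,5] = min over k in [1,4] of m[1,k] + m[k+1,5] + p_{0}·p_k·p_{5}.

59045

m[1,5] = min over k∈[1,4] of m[1,k]+m[k+1,5]+p_{0}·p_k·p_{5}.
k=1: 0 + 67508 + 7·44·41 = 80136; k=2: 21560 + 53410 + 7·70·41 = 95060; k=3: 54880 + 19516 + 7·68·41 = 93912; k=4: 57036 + 0 + 7·7·41 = 59045.
Minimum: 59045 at k=4.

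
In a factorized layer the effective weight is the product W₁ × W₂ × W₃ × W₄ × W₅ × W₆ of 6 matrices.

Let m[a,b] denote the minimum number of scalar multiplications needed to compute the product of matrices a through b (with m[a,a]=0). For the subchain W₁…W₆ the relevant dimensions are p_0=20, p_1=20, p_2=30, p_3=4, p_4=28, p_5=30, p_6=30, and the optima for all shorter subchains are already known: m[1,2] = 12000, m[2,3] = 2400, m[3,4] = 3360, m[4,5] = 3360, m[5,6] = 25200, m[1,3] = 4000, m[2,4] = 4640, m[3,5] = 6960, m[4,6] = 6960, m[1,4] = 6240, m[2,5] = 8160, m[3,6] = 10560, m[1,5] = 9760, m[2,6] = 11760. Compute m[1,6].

m[1,6] = min over k∈[1,5] of m[1,k]+m[k+1,6]+p_{0}·p_k·p_{6}.
k=1: 0 + 11760 + 20·20·30 = 23760; k=2: 12000 + 10560 + 20·30·30 = 40560; k=3: 4000 + 6960 + 20·4·30 = 13360; k=4: 6240 + 25200 + 20·28·30 = 48240; k=5: 9760 + 0 + 20·30·30 = 27760.
Minimum: 13360 at k=3.

13360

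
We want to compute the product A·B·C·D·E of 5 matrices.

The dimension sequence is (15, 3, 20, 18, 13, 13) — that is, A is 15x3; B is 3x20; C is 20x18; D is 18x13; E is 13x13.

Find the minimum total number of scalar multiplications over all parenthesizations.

2874

Adjacent pairs: AB = 15·3·20 = 900; BC = 3·20·18 = 1080; CD = 20·18·13 = 4680; DE = 18·13·13 = 3042.
Length 3: A..C: k=1: 0+1080+15·3·18=1890; k=2: 900+0+15·20·18=6300 → min 1890 | B..D: k=2: 0+4680+3·20·13=5460; k=3: 1080+0+3·18·13=1782 → min 1782 | C..E: k=3: 0+3042+20·18·13=7722; k=4: 4680+0+20·13·13=8060 → min 7722.
Length 4: A..D: k=1: 0+1782+15·3·13=2367; k=2: 900+4680+15·20·13=9480; k=3: 1890+0+15·18·13=5400 → min 2367 | B..E: k=2: 0+7722+3·20·13=8502; k=3: 1080+3042+3·18·13=4824; k=4: 1782+0+3·13·13=2289 → min 2289.
Length 5: A..E: k=1: 0+2289+15·3·13=2874; k=2: 900+7722+15·20·13=12522; k=3: 1890+3042+15·18·13=8442; k=4: 2367+0+15·13·13=4902 → min 2874.
Optimal order: (A·(((B·C)·D)·E)) with cost 2874.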